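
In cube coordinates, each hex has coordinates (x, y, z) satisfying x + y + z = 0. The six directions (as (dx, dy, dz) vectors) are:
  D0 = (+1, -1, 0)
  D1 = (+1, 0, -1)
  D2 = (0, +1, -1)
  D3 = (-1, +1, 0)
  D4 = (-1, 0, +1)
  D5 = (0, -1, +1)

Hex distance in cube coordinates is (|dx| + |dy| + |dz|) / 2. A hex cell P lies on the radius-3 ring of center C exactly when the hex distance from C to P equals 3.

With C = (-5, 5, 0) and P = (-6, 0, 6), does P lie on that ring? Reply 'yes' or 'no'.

Answer: no

Derivation:
|px - cx| = |-6 - (-5)| = 1
|py - cy| = |0 - 5| = 5
|pz - cz| = |6 - 0| = 6
distance = (1+5+6)/2 = 12/2 = 6
radius = 3; distance != radius -> no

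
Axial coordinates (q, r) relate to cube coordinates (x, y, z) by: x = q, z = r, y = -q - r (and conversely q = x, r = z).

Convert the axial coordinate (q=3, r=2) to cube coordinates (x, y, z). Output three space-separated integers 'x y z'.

Answer: 3 -5 2

Derivation:
x = q = 3
z = r = 2
y = -x - z = -(3) - (2) = -5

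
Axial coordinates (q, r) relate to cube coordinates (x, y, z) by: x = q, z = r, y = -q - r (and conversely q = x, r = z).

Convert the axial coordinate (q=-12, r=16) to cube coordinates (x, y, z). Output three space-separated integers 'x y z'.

Answer: -12 -4 16

Derivation:
x = q = -12
z = r = 16
y = -x - z = -(-12) - (16) = -4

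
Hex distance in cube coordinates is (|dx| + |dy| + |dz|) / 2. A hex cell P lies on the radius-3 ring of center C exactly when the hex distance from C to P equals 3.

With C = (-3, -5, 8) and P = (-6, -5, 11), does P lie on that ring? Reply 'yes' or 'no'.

Answer: yes

Derivation:
|px - cx| = |-6 - (-3)| = 3
|py - cy| = |-5 - (-5)| = 0
|pz - cz| = |11 - 8| = 3
distance = (3+0+3)/2 = 6/2 = 3
radius = 3; distance == radius -> yes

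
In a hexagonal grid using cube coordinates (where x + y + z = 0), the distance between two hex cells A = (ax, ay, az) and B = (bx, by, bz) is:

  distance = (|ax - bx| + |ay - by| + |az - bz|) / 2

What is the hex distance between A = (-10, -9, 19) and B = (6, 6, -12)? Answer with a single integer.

Answer: 31

Derivation:
|ax - bx| = |-10 - 6| = 16
|ay - by| = |-9 - 6| = 15
|az - bz| = |19 - (-12)| = 31
distance = (16 + 15 + 31) / 2 = 62 / 2 = 31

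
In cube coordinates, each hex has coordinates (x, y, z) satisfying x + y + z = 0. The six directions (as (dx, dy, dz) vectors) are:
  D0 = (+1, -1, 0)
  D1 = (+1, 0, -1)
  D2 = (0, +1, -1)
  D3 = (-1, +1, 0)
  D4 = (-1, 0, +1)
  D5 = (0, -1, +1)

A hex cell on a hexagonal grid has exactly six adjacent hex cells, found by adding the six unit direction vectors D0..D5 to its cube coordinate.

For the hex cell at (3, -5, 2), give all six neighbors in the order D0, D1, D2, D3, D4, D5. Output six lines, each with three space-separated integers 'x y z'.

Center: (3, -5, 2). Add each direction:
  D0: (3, -5, 2) + (1, -1, 0) = (4, -6, 2)
  D1: (3, -5, 2) + (1, 0, -1) = (4, -5, 1)
  D2: (3, -5, 2) + (0, 1, -1) = (3, -4, 1)
  D3: (3, -5, 2) + (-1, 1, 0) = (2, -4, 2)
  D4: (3, -5, 2) + (-1, 0, 1) = (2, -5, 3)
  D5: (3, -5, 2) + (0, -1, 1) = (3, -6, 3)

Answer: 4 -6 2
4 -5 1
3 -4 1
2 -4 2
2 -5 3
3 -6 3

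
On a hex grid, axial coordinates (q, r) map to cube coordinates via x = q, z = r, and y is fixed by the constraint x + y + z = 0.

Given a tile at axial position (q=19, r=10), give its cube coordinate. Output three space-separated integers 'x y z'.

Answer: 19 -29 10

Derivation:
x = q = 19
z = r = 10
y = -x - z = -(19) - (10) = -29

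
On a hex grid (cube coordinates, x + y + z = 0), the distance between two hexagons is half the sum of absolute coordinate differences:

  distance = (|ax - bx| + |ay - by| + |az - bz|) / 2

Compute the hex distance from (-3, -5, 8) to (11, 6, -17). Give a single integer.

|ax - bx| = |-3 - 11| = 14
|ay - by| = |-5 - 6| = 11
|az - bz| = |8 - (-17)| = 25
distance = (14 + 11 + 25) / 2 = 50 / 2 = 25

Answer: 25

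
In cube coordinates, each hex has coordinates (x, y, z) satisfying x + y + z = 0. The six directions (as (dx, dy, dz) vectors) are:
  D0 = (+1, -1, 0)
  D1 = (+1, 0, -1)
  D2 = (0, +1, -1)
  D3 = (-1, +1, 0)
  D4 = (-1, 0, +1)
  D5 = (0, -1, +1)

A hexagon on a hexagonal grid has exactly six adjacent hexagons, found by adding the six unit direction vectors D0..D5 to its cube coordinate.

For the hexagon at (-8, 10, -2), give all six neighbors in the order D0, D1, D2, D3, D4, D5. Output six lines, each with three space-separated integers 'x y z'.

Center: (-8, 10, -2). Add each direction:
  D0: (-8, 10, -2) + (1, -1, 0) = (-7, 9, -2)
  D1: (-8, 10, -2) + (1, 0, -1) = (-7, 10, -3)
  D2: (-8, 10, -2) + (0, 1, -1) = (-8, 11, -3)
  D3: (-8, 10, -2) + (-1, 1, 0) = (-9, 11, -2)
  D4: (-8, 10, -2) + (-1, 0, 1) = (-9, 10, -1)
  D5: (-8, 10, -2) + (0, -1, 1) = (-8, 9, -1)

Answer: -7 9 -2
-7 10 -3
-8 11 -3
-9 11 -2
-9 10 -1
-8 9 -1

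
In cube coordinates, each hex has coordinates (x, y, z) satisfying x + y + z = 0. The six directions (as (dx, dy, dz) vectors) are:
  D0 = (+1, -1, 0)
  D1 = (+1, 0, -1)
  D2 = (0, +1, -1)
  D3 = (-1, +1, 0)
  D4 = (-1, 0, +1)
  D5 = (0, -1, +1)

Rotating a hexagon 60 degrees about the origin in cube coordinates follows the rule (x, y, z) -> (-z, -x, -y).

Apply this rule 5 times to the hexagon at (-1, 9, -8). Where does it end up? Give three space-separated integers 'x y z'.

Start: (-1, 9, -8)
Step 1: (-1, 9, -8) -> (-(-8), -(-1), -(9)) = (8, 1, -9)
Step 2: (8, 1, -9) -> (-(-9), -(8), -(1)) = (9, -8, -1)
Step 3: (9, -8, -1) -> (-(-1), -(9), -(-8)) = (1, -9, 8)
Step 4: (1, -9, 8) -> (-(8), -(1), -(-9)) = (-8, -1, 9)
Step 5: (-8, -1, 9) -> (-(9), -(-8), -(-1)) = (-9, 8, 1)

Answer: -9 8 1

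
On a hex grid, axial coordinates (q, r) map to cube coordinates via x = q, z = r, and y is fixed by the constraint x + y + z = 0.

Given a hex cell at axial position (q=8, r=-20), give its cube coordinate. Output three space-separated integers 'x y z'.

Answer: 8 12 -20

Derivation:
x = q = 8
z = r = -20
y = -x - z = -(8) - (-20) = 12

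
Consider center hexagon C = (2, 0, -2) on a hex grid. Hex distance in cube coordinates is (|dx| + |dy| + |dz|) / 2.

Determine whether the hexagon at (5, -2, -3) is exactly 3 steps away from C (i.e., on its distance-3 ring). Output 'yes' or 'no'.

Answer: yes

Derivation:
|px - cx| = |5 - 2| = 3
|py - cy| = |-2 - 0| = 2
|pz - cz| = |-3 - (-2)| = 1
distance = (3+2+1)/2 = 6/2 = 3
radius = 3; distance == radius -> yes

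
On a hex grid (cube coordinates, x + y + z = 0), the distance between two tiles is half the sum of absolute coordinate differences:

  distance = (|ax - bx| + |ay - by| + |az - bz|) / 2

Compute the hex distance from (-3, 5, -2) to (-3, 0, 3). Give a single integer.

Answer: 5

Derivation:
|ax - bx| = |-3 - (-3)| = 0
|ay - by| = |5 - 0| = 5
|az - bz| = |-2 - 3| = 5
distance = (0 + 5 + 5) / 2 = 10 / 2 = 5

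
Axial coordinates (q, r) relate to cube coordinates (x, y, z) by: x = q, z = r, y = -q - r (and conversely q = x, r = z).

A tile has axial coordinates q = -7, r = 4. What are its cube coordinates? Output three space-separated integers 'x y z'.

x = q = -7
z = r = 4
y = -x - z = -(-7) - (4) = 3

Answer: -7 3 4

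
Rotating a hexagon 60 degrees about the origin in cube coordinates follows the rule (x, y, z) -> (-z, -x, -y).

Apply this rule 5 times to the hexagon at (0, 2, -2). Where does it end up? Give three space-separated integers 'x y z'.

Answer: -2 2 0

Derivation:
Start: (0, 2, -2)
Step 1: (0, 2, -2) -> (-(-2), -(0), -(2)) = (2, 0, -2)
Step 2: (2, 0, -2) -> (-(-2), -(2), -(0)) = (2, -2, 0)
Step 3: (2, -2, 0) -> (-(0), -(2), -(-2)) = (0, -2, 2)
Step 4: (0, -2, 2) -> (-(2), -(0), -(-2)) = (-2, 0, 2)
Step 5: (-2, 0, 2) -> (-(2), -(-2), -(0)) = (-2, 2, 0)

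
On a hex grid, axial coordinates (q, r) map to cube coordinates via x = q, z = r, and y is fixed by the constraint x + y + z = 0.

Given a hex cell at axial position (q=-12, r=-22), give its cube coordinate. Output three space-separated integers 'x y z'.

x = q = -12
z = r = -22
y = -x - z = -(-12) - (-22) = 34

Answer: -12 34 -22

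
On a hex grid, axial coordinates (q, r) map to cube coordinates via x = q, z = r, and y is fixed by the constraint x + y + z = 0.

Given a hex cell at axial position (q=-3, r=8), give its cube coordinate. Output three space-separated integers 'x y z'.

Answer: -3 -5 8

Derivation:
x = q = -3
z = r = 8
y = -x - z = -(-3) - (8) = -5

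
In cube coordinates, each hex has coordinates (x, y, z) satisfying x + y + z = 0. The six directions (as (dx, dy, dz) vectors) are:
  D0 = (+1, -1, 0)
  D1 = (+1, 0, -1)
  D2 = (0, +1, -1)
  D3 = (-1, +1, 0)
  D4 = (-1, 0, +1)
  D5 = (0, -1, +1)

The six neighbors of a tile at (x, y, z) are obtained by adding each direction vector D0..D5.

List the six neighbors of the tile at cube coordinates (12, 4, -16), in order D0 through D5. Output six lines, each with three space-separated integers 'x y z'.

Center: (12, 4, -16). Add each direction:
  D0: (12, 4, -16) + (1, -1, 0) = (13, 3, -16)
  D1: (12, 4, -16) + (1, 0, -1) = (13, 4, -17)
  D2: (12, 4, -16) + (0, 1, -1) = (12, 5, -17)
  D3: (12, 4, -16) + (-1, 1, 0) = (11, 5, -16)
  D4: (12, 4, -16) + (-1, 0, 1) = (11, 4, -15)
  D5: (12, 4, -16) + (0, -1, 1) = (12, 3, -15)

Answer: 13 3 -16
13 4 -17
12 5 -17
11 5 -16
11 4 -15
12 3 -15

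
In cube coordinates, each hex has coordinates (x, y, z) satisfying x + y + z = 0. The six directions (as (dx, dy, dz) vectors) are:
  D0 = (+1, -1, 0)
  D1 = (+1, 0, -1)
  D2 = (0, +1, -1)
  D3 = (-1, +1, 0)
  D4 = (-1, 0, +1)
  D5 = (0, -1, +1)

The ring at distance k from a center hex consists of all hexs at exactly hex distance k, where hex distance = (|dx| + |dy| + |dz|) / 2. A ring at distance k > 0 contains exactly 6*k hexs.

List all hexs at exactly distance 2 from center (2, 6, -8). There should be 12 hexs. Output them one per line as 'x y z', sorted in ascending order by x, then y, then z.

Answer: 0 6 -6
0 7 -7
0 8 -8
1 5 -6
1 8 -9
2 4 -6
2 8 -10
3 4 -7
3 7 -10
4 4 -8
4 5 -9
4 6 -10

Derivation:
Walk ring at distance 2 from (2, 6, -8):
Start at center + D4*2 = (0, 6, -6)
  hex 0: (0, 6, -6)
  hex 1: (1, 5, -6)
  hex 2: (2, 4, -6)
  hex 3: (3, 4, -7)
  hex 4: (4, 4, -8)
  hex 5: (4, 5, -9)
  hex 6: (4, 6, -10)
  hex 7: (3, 7, -10)
  hex 8: (2, 8, -10)
  hex 9: (1, 8, -9)
  hex 10: (0, 8, -8)
  hex 11: (0, 7, -7)
Sorted: 12 hexes.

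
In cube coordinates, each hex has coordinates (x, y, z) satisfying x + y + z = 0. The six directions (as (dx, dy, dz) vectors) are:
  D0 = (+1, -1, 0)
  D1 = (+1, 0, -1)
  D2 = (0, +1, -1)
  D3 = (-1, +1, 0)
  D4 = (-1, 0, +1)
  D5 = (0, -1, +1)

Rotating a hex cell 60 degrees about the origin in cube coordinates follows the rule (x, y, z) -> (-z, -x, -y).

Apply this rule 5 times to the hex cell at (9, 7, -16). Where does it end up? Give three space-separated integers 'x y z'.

Start: (9, 7, -16)
Step 1: (9, 7, -16) -> (-(-16), -(9), -(7)) = (16, -9, -7)
Step 2: (16, -9, -7) -> (-(-7), -(16), -(-9)) = (7, -16, 9)
Step 3: (7, -16, 9) -> (-(9), -(7), -(-16)) = (-9, -7, 16)
Step 4: (-9, -7, 16) -> (-(16), -(-9), -(-7)) = (-16, 9, 7)
Step 5: (-16, 9, 7) -> (-(7), -(-16), -(9)) = (-7, 16, -9)

Answer: -7 16 -9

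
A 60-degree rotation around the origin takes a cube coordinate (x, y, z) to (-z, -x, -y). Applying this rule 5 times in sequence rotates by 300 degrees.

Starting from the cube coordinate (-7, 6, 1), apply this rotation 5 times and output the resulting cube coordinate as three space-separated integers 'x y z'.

Answer: -6 -1 7

Derivation:
Start: (-7, 6, 1)
Step 1: (-7, 6, 1) -> (-(1), -(-7), -(6)) = (-1, 7, -6)
Step 2: (-1, 7, -6) -> (-(-6), -(-1), -(7)) = (6, 1, -7)
Step 3: (6, 1, -7) -> (-(-7), -(6), -(1)) = (7, -6, -1)
Step 4: (7, -6, -1) -> (-(-1), -(7), -(-6)) = (1, -7, 6)
Step 5: (1, -7, 6) -> (-(6), -(1), -(-7)) = (-6, -1, 7)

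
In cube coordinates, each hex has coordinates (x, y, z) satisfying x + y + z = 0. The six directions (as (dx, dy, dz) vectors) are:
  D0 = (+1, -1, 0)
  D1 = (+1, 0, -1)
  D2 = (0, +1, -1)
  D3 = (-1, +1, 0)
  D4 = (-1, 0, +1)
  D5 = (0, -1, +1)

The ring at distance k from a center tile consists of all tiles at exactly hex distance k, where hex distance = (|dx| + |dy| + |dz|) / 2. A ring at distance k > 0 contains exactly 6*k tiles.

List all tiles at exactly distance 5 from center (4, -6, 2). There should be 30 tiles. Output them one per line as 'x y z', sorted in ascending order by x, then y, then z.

Answer: -1 -6 7
-1 -5 6
-1 -4 5
-1 -3 4
-1 -2 3
-1 -1 2
0 -7 7
0 -1 1
1 -8 7
1 -1 0
2 -9 7
2 -1 -1
3 -10 7
3 -1 -2
4 -11 7
4 -1 -3
5 -11 6
5 -2 -3
6 -11 5
6 -3 -3
7 -11 4
7 -4 -3
8 -11 3
8 -5 -3
9 -11 2
9 -10 1
9 -9 0
9 -8 -1
9 -7 -2
9 -6 -3

Derivation:
Walk ring at distance 5 from (4, -6, 2):
Start at center + D4*5 = (-1, -6, 7)
  hex 0: (-1, -6, 7)
  hex 1: (0, -7, 7)
  hex 2: (1, -8, 7)
  hex 3: (2, -9, 7)
  hex 4: (3, -10, 7)
  hex 5: (4, -11, 7)
  hex 6: (5, -11, 6)
  hex 7: (6, -11, 5)
  hex 8: (7, -11, 4)
  hex 9: (8, -11, 3)
  hex 10: (9, -11, 2)
  hex 11: (9, -10, 1)
  hex 12: (9, -9, 0)
  hex 13: (9, -8, -1)
  hex 14: (9, -7, -2)
  hex 15: (9, -6, -3)
  hex 16: (8, -5, -3)
  hex 17: (7, -4, -3)
  hex 18: (6, -3, -3)
  hex 19: (5, -2, -3)
  hex 20: (4, -1, -3)
  hex 21: (3, -1, -2)
  hex 22: (2, -1, -1)
  hex 23: (1, -1, 0)
  hex 24: (0, -1, 1)
  hex 25: (-1, -1, 2)
  hex 26: (-1, -2, 3)
  hex 27: (-1, -3, 4)
  hex 28: (-1, -4, 5)
  hex 29: (-1, -5, 6)
Sorted: 30 hexes.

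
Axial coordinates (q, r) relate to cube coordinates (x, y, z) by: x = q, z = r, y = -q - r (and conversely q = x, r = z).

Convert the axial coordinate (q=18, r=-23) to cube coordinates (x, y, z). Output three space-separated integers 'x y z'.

Answer: 18 5 -23

Derivation:
x = q = 18
z = r = -23
y = -x - z = -(18) - (-23) = 5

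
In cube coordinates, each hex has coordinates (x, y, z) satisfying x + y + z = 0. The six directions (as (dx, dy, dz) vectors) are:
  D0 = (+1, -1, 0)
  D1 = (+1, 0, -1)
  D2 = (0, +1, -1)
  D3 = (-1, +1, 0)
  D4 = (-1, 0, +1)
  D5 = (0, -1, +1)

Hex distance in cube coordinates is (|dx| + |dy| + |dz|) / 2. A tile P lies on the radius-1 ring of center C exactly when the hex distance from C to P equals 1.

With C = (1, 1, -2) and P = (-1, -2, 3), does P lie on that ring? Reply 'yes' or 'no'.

|px - cx| = |-1 - 1| = 2
|py - cy| = |-2 - 1| = 3
|pz - cz| = |3 - (-2)| = 5
distance = (2+3+5)/2 = 10/2 = 5
radius = 1; distance != radius -> no

Answer: no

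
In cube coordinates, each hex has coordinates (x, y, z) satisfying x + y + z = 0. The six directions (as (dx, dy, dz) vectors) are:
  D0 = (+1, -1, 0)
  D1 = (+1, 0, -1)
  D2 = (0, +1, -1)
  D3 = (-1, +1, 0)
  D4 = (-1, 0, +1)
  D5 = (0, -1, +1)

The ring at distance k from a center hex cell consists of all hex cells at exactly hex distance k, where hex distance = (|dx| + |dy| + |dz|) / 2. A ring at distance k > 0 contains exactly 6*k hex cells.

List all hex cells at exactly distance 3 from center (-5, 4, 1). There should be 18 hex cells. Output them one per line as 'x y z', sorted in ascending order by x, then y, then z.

Walk ring at distance 3 from (-5, 4, 1):
Start at center + D4*3 = (-8, 4, 4)
  hex 0: (-8, 4, 4)
  hex 1: (-7, 3, 4)
  hex 2: (-6, 2, 4)
  hex 3: (-5, 1, 4)
  hex 4: (-4, 1, 3)
  hex 5: (-3, 1, 2)
  hex 6: (-2, 1, 1)
  hex 7: (-2, 2, 0)
  hex 8: (-2, 3, -1)
  hex 9: (-2, 4, -2)
  hex 10: (-3, 5, -2)
  hex 11: (-4, 6, -2)
  hex 12: (-5, 7, -2)
  hex 13: (-6, 7, -1)
  hex 14: (-7, 7, 0)
  hex 15: (-8, 7, 1)
  hex 16: (-8, 6, 2)
  hex 17: (-8, 5, 3)
Sorted: 18 hexes.

Answer: -8 4 4
-8 5 3
-8 6 2
-8 7 1
-7 3 4
-7 7 0
-6 2 4
-6 7 -1
-5 1 4
-5 7 -2
-4 1 3
-4 6 -2
-3 1 2
-3 5 -2
-2 1 1
-2 2 0
-2 3 -1
-2 4 -2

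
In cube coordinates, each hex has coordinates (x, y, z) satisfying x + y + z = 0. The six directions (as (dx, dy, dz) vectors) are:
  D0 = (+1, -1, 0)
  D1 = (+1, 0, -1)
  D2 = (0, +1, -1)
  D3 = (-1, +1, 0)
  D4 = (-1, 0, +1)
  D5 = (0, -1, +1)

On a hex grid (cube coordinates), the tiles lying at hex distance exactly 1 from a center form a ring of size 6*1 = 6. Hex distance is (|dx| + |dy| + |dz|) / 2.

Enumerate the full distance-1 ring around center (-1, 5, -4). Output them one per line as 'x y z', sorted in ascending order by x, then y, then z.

Answer: -2 5 -3
-2 6 -4
-1 4 -3
-1 6 -5
0 4 -4
0 5 -5

Derivation:
Walk ring at distance 1 from (-1, 5, -4):
Start at center + D4*1 = (-2, 5, -3)
  hex 0: (-2, 5, -3)
  hex 1: (-1, 4, -3)
  hex 2: (0, 4, -4)
  hex 3: (0, 5, -5)
  hex 4: (-1, 6, -5)
  hex 5: (-2, 6, -4)
Sorted: 6 hexes.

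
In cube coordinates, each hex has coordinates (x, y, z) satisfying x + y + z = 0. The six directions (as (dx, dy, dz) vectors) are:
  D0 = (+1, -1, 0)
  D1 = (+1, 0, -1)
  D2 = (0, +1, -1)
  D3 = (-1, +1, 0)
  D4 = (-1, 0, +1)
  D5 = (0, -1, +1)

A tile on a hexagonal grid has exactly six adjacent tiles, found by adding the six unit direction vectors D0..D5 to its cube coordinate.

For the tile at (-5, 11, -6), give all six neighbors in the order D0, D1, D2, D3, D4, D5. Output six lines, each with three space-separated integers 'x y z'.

Center: (-5, 11, -6). Add each direction:
  D0: (-5, 11, -6) + (1, -1, 0) = (-4, 10, -6)
  D1: (-5, 11, -6) + (1, 0, -1) = (-4, 11, -7)
  D2: (-5, 11, -6) + (0, 1, -1) = (-5, 12, -7)
  D3: (-5, 11, -6) + (-1, 1, 0) = (-6, 12, -6)
  D4: (-5, 11, -6) + (-1, 0, 1) = (-6, 11, -5)
  D5: (-5, 11, -6) + (0, -1, 1) = (-5, 10, -5)

Answer: -4 10 -6
-4 11 -7
-5 12 -7
-6 12 -6
-6 11 -5
-5 10 -5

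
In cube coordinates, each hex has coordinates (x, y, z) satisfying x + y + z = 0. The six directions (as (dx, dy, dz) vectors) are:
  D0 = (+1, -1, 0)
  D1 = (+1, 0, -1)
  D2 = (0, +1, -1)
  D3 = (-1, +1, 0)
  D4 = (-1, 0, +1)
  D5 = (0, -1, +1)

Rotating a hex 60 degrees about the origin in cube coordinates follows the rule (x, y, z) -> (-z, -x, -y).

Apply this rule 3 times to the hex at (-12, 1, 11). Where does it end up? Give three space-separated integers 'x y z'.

Start: (-12, 1, 11)
Step 1: (-12, 1, 11) -> (-(11), -(-12), -(1)) = (-11, 12, -1)
Step 2: (-11, 12, -1) -> (-(-1), -(-11), -(12)) = (1, 11, -12)
Step 3: (1, 11, -12) -> (-(-12), -(1), -(11)) = (12, -1, -11)

Answer: 12 -1 -11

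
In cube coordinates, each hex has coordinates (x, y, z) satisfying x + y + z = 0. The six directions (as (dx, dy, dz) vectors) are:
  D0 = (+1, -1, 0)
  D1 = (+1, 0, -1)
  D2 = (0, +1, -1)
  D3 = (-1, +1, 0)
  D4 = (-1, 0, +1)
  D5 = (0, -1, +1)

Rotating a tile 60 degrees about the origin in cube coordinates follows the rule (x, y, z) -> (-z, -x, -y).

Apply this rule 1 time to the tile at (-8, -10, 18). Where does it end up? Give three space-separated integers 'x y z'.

Answer: -18 8 10

Derivation:
Start: (-8, -10, 18)
Step 1: (-8, -10, 18) -> (-(18), -(-8), -(-10)) = (-18, 8, 10)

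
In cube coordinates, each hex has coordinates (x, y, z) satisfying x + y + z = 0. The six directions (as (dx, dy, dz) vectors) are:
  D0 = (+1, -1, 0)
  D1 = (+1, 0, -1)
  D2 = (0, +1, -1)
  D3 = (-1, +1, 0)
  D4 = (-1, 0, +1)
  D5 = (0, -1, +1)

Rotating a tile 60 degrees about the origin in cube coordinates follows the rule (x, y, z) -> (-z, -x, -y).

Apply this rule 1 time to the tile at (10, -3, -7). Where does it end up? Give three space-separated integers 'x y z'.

Answer: 7 -10 3

Derivation:
Start: (10, -3, -7)
Step 1: (10, -3, -7) -> (-(-7), -(10), -(-3)) = (7, -10, 3)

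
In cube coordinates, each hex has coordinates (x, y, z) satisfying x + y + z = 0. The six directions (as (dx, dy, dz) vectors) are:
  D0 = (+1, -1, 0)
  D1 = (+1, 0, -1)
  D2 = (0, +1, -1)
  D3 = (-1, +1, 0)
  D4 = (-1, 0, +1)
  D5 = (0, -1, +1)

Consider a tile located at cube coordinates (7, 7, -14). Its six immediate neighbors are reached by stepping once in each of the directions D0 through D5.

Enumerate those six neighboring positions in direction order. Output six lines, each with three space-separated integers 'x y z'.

Answer: 8 6 -14
8 7 -15
7 8 -15
6 8 -14
6 7 -13
7 6 -13

Derivation:
Center: (7, 7, -14). Add each direction:
  D0: (7, 7, -14) + (1, -1, 0) = (8, 6, -14)
  D1: (7, 7, -14) + (1, 0, -1) = (8, 7, -15)
  D2: (7, 7, -14) + (0, 1, -1) = (7, 8, -15)
  D3: (7, 7, -14) + (-1, 1, 0) = (6, 8, -14)
  D4: (7, 7, -14) + (-1, 0, 1) = (6, 7, -13)
  D5: (7, 7, -14) + (0, -1, 1) = (7, 6, -13)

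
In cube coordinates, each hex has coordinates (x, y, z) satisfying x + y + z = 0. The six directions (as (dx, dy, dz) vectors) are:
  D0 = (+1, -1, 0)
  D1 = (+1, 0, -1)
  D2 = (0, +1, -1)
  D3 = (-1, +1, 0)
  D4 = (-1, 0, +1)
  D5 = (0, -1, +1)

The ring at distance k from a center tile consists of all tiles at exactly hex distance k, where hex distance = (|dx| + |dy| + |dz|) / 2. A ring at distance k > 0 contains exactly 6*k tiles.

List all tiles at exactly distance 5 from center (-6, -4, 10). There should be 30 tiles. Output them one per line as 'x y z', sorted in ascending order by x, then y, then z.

Walk ring at distance 5 from (-6, -4, 10):
Start at center + D4*5 = (-11, -4, 15)
  hex 0: (-11, -4, 15)
  hex 1: (-10, -5, 15)
  hex 2: (-9, -6, 15)
  hex 3: (-8, -7, 15)
  hex 4: (-7, -8, 15)
  hex 5: (-6, -9, 15)
  hex 6: (-5, -9, 14)
  hex 7: (-4, -9, 13)
  hex 8: (-3, -9, 12)
  hex 9: (-2, -9, 11)
  hex 10: (-1, -9, 10)
  hex 11: (-1, -8, 9)
  hex 12: (-1, -7, 8)
  hex 13: (-1, -6, 7)
  hex 14: (-1, -5, 6)
  hex 15: (-1, -4, 5)
  hex 16: (-2, -3, 5)
  hex 17: (-3, -2, 5)
  hex 18: (-4, -1, 5)
  hex 19: (-5, 0, 5)
  hex 20: (-6, 1, 5)
  hex 21: (-7, 1, 6)
  hex 22: (-8, 1, 7)
  hex 23: (-9, 1, 8)
  hex 24: (-10, 1, 9)
  hex 25: (-11, 1, 10)
  hex 26: (-11, 0, 11)
  hex 27: (-11, -1, 12)
  hex 28: (-11, -2, 13)
  hex 29: (-11, -3, 14)
Sorted: 30 hexes.

Answer: -11 -4 15
-11 -3 14
-11 -2 13
-11 -1 12
-11 0 11
-11 1 10
-10 -5 15
-10 1 9
-9 -6 15
-9 1 8
-8 -7 15
-8 1 7
-7 -8 15
-7 1 6
-6 -9 15
-6 1 5
-5 -9 14
-5 0 5
-4 -9 13
-4 -1 5
-3 -9 12
-3 -2 5
-2 -9 11
-2 -3 5
-1 -9 10
-1 -8 9
-1 -7 8
-1 -6 7
-1 -5 6
-1 -4 5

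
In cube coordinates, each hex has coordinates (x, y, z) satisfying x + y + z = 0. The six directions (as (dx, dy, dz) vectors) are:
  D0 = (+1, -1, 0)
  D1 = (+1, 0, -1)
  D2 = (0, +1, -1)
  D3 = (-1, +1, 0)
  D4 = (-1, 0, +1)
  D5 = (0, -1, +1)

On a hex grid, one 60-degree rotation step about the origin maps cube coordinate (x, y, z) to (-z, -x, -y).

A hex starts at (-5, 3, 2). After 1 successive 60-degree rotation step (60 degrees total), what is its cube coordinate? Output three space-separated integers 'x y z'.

Start: (-5, 3, 2)
Step 1: (-5, 3, 2) -> (-(2), -(-5), -(3)) = (-2, 5, -3)

Answer: -2 5 -3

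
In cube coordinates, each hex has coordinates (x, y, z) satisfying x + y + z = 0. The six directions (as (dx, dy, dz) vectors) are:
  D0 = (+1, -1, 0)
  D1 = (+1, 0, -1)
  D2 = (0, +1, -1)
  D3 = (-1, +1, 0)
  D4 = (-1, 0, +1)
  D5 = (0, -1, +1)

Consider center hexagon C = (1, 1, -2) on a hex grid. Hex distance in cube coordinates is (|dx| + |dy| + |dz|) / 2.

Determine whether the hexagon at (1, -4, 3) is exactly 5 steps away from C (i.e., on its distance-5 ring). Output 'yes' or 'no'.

|px - cx| = |1 - 1| = 0
|py - cy| = |-4 - 1| = 5
|pz - cz| = |3 - (-2)| = 5
distance = (0+5+5)/2 = 10/2 = 5
radius = 5; distance == radius -> yes

Answer: yes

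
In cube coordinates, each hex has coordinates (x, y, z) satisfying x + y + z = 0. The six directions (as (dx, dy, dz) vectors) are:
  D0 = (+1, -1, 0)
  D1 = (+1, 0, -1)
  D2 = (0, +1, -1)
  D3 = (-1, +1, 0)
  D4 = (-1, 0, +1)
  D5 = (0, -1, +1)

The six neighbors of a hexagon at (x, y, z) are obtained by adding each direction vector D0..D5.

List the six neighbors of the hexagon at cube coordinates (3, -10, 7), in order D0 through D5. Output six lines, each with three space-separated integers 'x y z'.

Center: (3, -10, 7). Add each direction:
  D0: (3, -10, 7) + (1, -1, 0) = (4, -11, 7)
  D1: (3, -10, 7) + (1, 0, -1) = (4, -10, 6)
  D2: (3, -10, 7) + (0, 1, -1) = (3, -9, 6)
  D3: (3, -10, 7) + (-1, 1, 0) = (2, -9, 7)
  D4: (3, -10, 7) + (-1, 0, 1) = (2, -10, 8)
  D5: (3, -10, 7) + (0, -1, 1) = (3, -11, 8)

Answer: 4 -11 7
4 -10 6
3 -9 6
2 -9 7
2 -10 8
3 -11 8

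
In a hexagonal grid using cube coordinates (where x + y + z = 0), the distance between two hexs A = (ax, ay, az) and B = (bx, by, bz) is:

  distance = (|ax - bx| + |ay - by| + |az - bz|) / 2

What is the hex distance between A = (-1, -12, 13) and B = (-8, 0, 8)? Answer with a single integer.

|ax - bx| = |-1 - (-8)| = 7
|ay - by| = |-12 - 0| = 12
|az - bz| = |13 - 8| = 5
distance = (7 + 12 + 5) / 2 = 24 / 2 = 12

Answer: 12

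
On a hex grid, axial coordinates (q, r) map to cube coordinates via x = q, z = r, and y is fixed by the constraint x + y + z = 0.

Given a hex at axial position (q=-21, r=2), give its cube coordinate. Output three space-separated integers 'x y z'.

x = q = -21
z = r = 2
y = -x - z = -(-21) - (2) = 19

Answer: -21 19 2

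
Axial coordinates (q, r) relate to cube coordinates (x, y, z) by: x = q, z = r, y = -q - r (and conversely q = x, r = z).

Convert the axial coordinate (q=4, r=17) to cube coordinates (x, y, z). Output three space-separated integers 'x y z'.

x = q = 4
z = r = 17
y = -x - z = -(4) - (17) = -21

Answer: 4 -21 17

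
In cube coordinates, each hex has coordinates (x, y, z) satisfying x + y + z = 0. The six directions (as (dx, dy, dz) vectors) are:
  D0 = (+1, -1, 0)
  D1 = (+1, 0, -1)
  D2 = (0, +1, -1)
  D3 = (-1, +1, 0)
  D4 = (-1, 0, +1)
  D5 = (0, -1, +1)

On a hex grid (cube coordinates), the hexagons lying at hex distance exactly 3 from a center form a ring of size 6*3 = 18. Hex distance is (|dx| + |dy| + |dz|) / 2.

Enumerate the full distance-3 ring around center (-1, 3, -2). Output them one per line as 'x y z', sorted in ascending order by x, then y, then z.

Answer: -4 3 1
-4 4 0
-4 5 -1
-4 6 -2
-3 2 1
-3 6 -3
-2 1 1
-2 6 -4
-1 0 1
-1 6 -5
0 0 0
0 5 -5
1 0 -1
1 4 -5
2 0 -2
2 1 -3
2 2 -4
2 3 -5

Derivation:
Walk ring at distance 3 from (-1, 3, -2):
Start at center + D4*3 = (-4, 3, 1)
  hex 0: (-4, 3, 1)
  hex 1: (-3, 2, 1)
  hex 2: (-2, 1, 1)
  hex 3: (-1, 0, 1)
  hex 4: (0, 0, 0)
  hex 5: (1, 0, -1)
  hex 6: (2, 0, -2)
  hex 7: (2, 1, -3)
  hex 8: (2, 2, -4)
  hex 9: (2, 3, -5)
  hex 10: (1, 4, -5)
  hex 11: (0, 5, -5)
  hex 12: (-1, 6, -5)
  hex 13: (-2, 6, -4)
  hex 14: (-3, 6, -3)
  hex 15: (-4, 6, -2)
  hex 16: (-4, 5, -1)
  hex 17: (-4, 4, 0)
Sorted: 18 hexes.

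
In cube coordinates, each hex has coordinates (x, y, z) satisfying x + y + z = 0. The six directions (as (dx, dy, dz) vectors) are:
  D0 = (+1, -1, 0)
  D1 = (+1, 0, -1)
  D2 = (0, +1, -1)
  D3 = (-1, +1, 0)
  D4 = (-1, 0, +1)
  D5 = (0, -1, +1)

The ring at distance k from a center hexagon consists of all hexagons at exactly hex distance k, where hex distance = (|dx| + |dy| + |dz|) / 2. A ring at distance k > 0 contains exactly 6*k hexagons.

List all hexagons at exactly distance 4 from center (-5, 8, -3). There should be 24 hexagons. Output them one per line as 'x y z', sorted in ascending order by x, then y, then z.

Answer: -9 8 1
-9 9 0
-9 10 -1
-9 11 -2
-9 12 -3
-8 7 1
-8 12 -4
-7 6 1
-7 12 -5
-6 5 1
-6 12 -6
-5 4 1
-5 12 -7
-4 4 0
-4 11 -7
-3 4 -1
-3 10 -7
-2 4 -2
-2 9 -7
-1 4 -3
-1 5 -4
-1 6 -5
-1 7 -6
-1 8 -7

Derivation:
Walk ring at distance 4 from (-5, 8, -3):
Start at center + D4*4 = (-9, 8, 1)
  hex 0: (-9, 8, 1)
  hex 1: (-8, 7, 1)
  hex 2: (-7, 6, 1)
  hex 3: (-6, 5, 1)
  hex 4: (-5, 4, 1)
  hex 5: (-4, 4, 0)
  hex 6: (-3, 4, -1)
  hex 7: (-2, 4, -2)
  hex 8: (-1, 4, -3)
  hex 9: (-1, 5, -4)
  hex 10: (-1, 6, -5)
  hex 11: (-1, 7, -6)
  hex 12: (-1, 8, -7)
  hex 13: (-2, 9, -7)
  hex 14: (-3, 10, -7)
  hex 15: (-4, 11, -7)
  hex 16: (-5, 12, -7)
  hex 17: (-6, 12, -6)
  hex 18: (-7, 12, -5)
  hex 19: (-8, 12, -4)
  hex 20: (-9, 12, -3)
  hex 21: (-9, 11, -2)
  hex 22: (-9, 10, -1)
  hex 23: (-9, 9, 0)
Sorted: 24 hexes.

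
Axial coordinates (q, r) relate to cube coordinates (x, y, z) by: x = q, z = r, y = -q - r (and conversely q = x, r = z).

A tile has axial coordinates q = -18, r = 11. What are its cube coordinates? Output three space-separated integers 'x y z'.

x = q = -18
z = r = 11
y = -x - z = -(-18) - (11) = 7

Answer: -18 7 11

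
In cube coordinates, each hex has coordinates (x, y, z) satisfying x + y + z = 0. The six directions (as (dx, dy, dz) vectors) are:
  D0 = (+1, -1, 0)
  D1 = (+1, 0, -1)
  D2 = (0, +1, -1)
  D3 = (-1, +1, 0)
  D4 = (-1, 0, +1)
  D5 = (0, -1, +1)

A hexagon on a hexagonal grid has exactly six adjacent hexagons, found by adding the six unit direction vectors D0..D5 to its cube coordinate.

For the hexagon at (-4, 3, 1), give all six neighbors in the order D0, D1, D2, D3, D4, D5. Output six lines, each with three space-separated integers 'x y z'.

Center: (-4, 3, 1). Add each direction:
  D0: (-4, 3, 1) + (1, -1, 0) = (-3, 2, 1)
  D1: (-4, 3, 1) + (1, 0, -1) = (-3, 3, 0)
  D2: (-4, 3, 1) + (0, 1, -1) = (-4, 4, 0)
  D3: (-4, 3, 1) + (-1, 1, 0) = (-5, 4, 1)
  D4: (-4, 3, 1) + (-1, 0, 1) = (-5, 3, 2)
  D5: (-4, 3, 1) + (0, -1, 1) = (-4, 2, 2)

Answer: -3 2 1
-3 3 0
-4 4 0
-5 4 1
-5 3 2
-4 2 2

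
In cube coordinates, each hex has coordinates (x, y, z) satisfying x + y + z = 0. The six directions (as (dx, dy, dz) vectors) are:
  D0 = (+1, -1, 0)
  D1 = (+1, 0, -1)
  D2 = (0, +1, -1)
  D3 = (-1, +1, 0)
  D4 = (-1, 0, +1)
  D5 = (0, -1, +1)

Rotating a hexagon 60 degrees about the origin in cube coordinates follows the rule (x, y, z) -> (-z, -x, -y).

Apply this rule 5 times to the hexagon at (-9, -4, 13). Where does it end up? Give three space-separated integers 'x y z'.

Answer: 4 -13 9

Derivation:
Start: (-9, -4, 13)
Step 1: (-9, -4, 13) -> (-(13), -(-9), -(-4)) = (-13, 9, 4)
Step 2: (-13, 9, 4) -> (-(4), -(-13), -(9)) = (-4, 13, -9)
Step 3: (-4, 13, -9) -> (-(-9), -(-4), -(13)) = (9, 4, -13)
Step 4: (9, 4, -13) -> (-(-13), -(9), -(4)) = (13, -9, -4)
Step 5: (13, -9, -4) -> (-(-4), -(13), -(-9)) = (4, -13, 9)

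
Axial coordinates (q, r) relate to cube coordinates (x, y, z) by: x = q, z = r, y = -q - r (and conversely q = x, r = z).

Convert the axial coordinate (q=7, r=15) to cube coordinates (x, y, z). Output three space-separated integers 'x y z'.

x = q = 7
z = r = 15
y = -x - z = -(7) - (15) = -22

Answer: 7 -22 15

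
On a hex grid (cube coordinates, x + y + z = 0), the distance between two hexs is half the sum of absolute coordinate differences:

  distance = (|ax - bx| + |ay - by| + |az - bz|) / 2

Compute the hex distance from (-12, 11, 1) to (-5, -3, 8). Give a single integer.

|ax - bx| = |-12 - (-5)| = 7
|ay - by| = |11 - (-3)| = 14
|az - bz| = |1 - 8| = 7
distance = (7 + 14 + 7) / 2 = 28 / 2 = 14

Answer: 14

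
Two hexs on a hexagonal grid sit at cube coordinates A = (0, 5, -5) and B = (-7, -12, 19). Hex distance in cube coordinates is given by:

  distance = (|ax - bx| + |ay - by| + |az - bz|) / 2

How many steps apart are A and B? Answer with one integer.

|ax - bx| = |0 - (-7)| = 7
|ay - by| = |5 - (-12)| = 17
|az - bz| = |-5 - 19| = 24
distance = (7 + 17 + 24) / 2 = 48 / 2 = 24

Answer: 24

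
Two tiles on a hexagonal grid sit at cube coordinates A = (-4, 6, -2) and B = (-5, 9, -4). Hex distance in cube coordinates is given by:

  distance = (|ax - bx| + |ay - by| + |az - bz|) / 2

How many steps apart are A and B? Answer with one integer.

Answer: 3

Derivation:
|ax - bx| = |-4 - (-5)| = 1
|ay - by| = |6 - 9| = 3
|az - bz| = |-2 - (-4)| = 2
distance = (1 + 3 + 2) / 2 = 6 / 2 = 3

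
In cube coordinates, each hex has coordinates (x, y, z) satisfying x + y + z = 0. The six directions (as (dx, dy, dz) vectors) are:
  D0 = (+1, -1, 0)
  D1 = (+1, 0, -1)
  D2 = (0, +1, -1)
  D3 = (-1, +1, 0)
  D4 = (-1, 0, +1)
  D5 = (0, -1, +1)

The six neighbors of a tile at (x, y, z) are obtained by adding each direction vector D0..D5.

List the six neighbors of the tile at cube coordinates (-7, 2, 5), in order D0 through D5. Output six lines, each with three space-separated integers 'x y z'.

Answer: -6 1 5
-6 2 4
-7 3 4
-8 3 5
-8 2 6
-7 1 6

Derivation:
Center: (-7, 2, 5). Add each direction:
  D0: (-7, 2, 5) + (1, -1, 0) = (-6, 1, 5)
  D1: (-7, 2, 5) + (1, 0, -1) = (-6, 2, 4)
  D2: (-7, 2, 5) + (0, 1, -1) = (-7, 3, 4)
  D3: (-7, 2, 5) + (-1, 1, 0) = (-8, 3, 5)
  D4: (-7, 2, 5) + (-1, 0, 1) = (-8, 2, 6)
  D5: (-7, 2, 5) + (0, -1, 1) = (-7, 1, 6)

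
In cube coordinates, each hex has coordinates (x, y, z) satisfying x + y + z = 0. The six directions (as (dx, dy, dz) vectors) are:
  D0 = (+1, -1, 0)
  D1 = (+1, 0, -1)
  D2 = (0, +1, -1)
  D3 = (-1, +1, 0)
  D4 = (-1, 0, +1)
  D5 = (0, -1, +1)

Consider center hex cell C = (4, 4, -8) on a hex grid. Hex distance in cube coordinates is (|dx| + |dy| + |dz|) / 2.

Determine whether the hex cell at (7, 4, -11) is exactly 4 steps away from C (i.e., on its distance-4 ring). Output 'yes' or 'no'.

|px - cx| = |7 - 4| = 3
|py - cy| = |4 - 4| = 0
|pz - cz| = |-11 - (-8)| = 3
distance = (3+0+3)/2 = 6/2 = 3
radius = 4; distance != radius -> no

Answer: no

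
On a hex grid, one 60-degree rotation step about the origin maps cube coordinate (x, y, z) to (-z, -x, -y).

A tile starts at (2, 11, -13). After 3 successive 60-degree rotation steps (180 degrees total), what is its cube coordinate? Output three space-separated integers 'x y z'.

Answer: -2 -11 13

Derivation:
Start: (2, 11, -13)
Step 1: (2, 11, -13) -> (-(-13), -(2), -(11)) = (13, -2, -11)
Step 2: (13, -2, -11) -> (-(-11), -(13), -(-2)) = (11, -13, 2)
Step 3: (11, -13, 2) -> (-(2), -(11), -(-13)) = (-2, -11, 13)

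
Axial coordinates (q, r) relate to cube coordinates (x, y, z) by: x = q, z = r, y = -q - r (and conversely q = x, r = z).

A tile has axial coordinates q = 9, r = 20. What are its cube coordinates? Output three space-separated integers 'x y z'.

x = q = 9
z = r = 20
y = -x - z = -(9) - (20) = -29

Answer: 9 -29 20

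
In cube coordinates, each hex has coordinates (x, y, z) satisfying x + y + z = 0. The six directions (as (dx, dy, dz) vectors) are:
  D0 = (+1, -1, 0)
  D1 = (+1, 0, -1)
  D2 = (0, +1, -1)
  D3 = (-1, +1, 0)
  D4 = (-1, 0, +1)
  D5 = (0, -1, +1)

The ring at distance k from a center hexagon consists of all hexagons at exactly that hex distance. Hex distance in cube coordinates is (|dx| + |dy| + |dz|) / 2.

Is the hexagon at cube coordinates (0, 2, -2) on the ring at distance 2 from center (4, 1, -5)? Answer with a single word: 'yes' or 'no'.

|px - cx| = |0 - 4| = 4
|py - cy| = |2 - 1| = 1
|pz - cz| = |-2 - (-5)| = 3
distance = (4+1+3)/2 = 8/2 = 4
radius = 2; distance != radius -> no

Answer: no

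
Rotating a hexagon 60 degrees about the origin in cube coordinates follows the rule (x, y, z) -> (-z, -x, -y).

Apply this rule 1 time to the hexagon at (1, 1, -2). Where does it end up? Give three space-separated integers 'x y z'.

Start: (1, 1, -2)
Step 1: (1, 1, -2) -> (-(-2), -(1), -(1)) = (2, -1, -1)

Answer: 2 -1 -1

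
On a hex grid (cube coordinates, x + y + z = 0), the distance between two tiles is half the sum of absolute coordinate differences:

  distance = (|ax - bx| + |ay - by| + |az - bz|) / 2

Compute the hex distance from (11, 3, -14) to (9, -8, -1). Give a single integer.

Answer: 13

Derivation:
|ax - bx| = |11 - 9| = 2
|ay - by| = |3 - (-8)| = 11
|az - bz| = |-14 - (-1)| = 13
distance = (2 + 11 + 13) / 2 = 26 / 2 = 13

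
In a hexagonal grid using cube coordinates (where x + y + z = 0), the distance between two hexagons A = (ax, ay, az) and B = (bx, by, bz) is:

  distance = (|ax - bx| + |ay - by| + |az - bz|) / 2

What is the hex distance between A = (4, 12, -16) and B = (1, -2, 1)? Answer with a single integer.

|ax - bx| = |4 - 1| = 3
|ay - by| = |12 - (-2)| = 14
|az - bz| = |-16 - 1| = 17
distance = (3 + 14 + 17) / 2 = 34 / 2 = 17

Answer: 17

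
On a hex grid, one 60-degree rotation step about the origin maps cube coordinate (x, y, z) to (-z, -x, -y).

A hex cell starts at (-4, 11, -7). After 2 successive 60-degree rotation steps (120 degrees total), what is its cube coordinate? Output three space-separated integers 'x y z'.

Answer: 11 -7 -4

Derivation:
Start: (-4, 11, -7)
Step 1: (-4, 11, -7) -> (-(-7), -(-4), -(11)) = (7, 4, -11)
Step 2: (7, 4, -11) -> (-(-11), -(7), -(4)) = (11, -7, -4)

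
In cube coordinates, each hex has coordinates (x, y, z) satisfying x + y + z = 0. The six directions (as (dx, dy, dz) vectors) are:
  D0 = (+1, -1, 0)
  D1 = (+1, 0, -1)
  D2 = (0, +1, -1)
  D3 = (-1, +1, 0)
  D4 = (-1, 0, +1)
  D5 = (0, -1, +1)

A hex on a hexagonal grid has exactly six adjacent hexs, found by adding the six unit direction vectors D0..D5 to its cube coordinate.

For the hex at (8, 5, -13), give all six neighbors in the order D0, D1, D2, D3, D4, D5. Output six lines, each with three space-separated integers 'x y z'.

Center: (8, 5, -13). Add each direction:
  D0: (8, 5, -13) + (1, -1, 0) = (9, 4, -13)
  D1: (8, 5, -13) + (1, 0, -1) = (9, 5, -14)
  D2: (8, 5, -13) + (0, 1, -1) = (8, 6, -14)
  D3: (8, 5, -13) + (-1, 1, 0) = (7, 6, -13)
  D4: (8, 5, -13) + (-1, 0, 1) = (7, 5, -12)
  D5: (8, 5, -13) + (0, -1, 1) = (8, 4, -12)

Answer: 9 4 -13
9 5 -14
8 6 -14
7 6 -13
7 5 -12
8 4 -12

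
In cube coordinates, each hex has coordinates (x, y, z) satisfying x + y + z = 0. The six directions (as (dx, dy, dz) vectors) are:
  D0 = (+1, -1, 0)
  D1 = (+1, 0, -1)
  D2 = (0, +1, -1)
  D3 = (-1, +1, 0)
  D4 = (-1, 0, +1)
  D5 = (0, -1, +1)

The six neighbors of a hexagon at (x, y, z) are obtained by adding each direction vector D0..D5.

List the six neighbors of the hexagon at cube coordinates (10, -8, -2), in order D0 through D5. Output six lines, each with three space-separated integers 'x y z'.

Answer: 11 -9 -2
11 -8 -3
10 -7 -3
9 -7 -2
9 -8 -1
10 -9 -1

Derivation:
Center: (10, -8, -2). Add each direction:
  D0: (10, -8, -2) + (1, -1, 0) = (11, -9, -2)
  D1: (10, -8, -2) + (1, 0, -1) = (11, -8, -3)
  D2: (10, -8, -2) + (0, 1, -1) = (10, -7, -3)
  D3: (10, -8, -2) + (-1, 1, 0) = (9, -7, -2)
  D4: (10, -8, -2) + (-1, 0, 1) = (9, -8, -1)
  D5: (10, -8, -2) + (0, -1, 1) = (10, -9, -1)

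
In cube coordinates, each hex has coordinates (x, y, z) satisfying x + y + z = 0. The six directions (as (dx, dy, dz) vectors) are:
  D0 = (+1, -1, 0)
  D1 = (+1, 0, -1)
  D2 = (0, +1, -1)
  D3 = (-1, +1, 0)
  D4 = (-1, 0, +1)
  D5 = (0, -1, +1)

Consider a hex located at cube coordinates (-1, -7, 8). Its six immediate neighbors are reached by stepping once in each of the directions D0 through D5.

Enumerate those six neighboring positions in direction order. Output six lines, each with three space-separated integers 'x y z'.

Center: (-1, -7, 8). Add each direction:
  D0: (-1, -7, 8) + (1, -1, 0) = (0, -8, 8)
  D1: (-1, -7, 8) + (1, 0, -1) = (0, -7, 7)
  D2: (-1, -7, 8) + (0, 1, -1) = (-1, -6, 7)
  D3: (-1, -7, 8) + (-1, 1, 0) = (-2, -6, 8)
  D4: (-1, -7, 8) + (-1, 0, 1) = (-2, -7, 9)
  D5: (-1, -7, 8) + (0, -1, 1) = (-1, -8, 9)

Answer: 0 -8 8
0 -7 7
-1 -6 7
-2 -6 8
-2 -7 9
-1 -8 9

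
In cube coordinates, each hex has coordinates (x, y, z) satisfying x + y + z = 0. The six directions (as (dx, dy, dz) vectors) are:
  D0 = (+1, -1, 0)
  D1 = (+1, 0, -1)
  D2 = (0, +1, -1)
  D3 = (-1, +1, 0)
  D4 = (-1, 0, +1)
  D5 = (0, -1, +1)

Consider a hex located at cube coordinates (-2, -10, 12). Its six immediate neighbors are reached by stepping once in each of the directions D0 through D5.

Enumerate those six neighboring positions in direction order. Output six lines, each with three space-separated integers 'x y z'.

Answer: -1 -11 12
-1 -10 11
-2 -9 11
-3 -9 12
-3 -10 13
-2 -11 13

Derivation:
Center: (-2, -10, 12). Add each direction:
  D0: (-2, -10, 12) + (1, -1, 0) = (-1, -11, 12)
  D1: (-2, -10, 12) + (1, 0, -1) = (-1, -10, 11)
  D2: (-2, -10, 12) + (0, 1, -1) = (-2, -9, 11)
  D3: (-2, -10, 12) + (-1, 1, 0) = (-3, -9, 12)
  D4: (-2, -10, 12) + (-1, 0, 1) = (-3, -10, 13)
  D5: (-2, -10, 12) + (0, -1, 1) = (-2, -11, 13)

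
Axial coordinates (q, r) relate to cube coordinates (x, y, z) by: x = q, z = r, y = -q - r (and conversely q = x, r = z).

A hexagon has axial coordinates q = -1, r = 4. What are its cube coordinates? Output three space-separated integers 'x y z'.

Answer: -1 -3 4

Derivation:
x = q = -1
z = r = 4
y = -x - z = -(-1) - (4) = -3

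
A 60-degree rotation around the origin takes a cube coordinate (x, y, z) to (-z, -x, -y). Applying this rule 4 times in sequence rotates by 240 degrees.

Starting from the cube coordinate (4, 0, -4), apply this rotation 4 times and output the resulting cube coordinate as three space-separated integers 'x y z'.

Answer: -4 4 0

Derivation:
Start: (4, 0, -4)
Step 1: (4, 0, -4) -> (-(-4), -(4), -(0)) = (4, -4, 0)
Step 2: (4, -4, 0) -> (-(0), -(4), -(-4)) = (0, -4, 4)
Step 3: (0, -4, 4) -> (-(4), -(0), -(-4)) = (-4, 0, 4)
Step 4: (-4, 0, 4) -> (-(4), -(-4), -(0)) = (-4, 4, 0)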